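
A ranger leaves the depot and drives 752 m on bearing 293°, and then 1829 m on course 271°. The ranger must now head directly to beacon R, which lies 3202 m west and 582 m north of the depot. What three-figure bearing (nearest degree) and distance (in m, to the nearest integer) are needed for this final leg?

Leg 1 (293°, 752 m): east 752 sin 293° = -692.22, north 752 cos 293° = 293.83
Leg 2 (271°, 1829 m): east 1829 sin 271° = -1828.72, north 1829 cos 271° = 31.92
Current position: (-2520.94, 325.75). Target: (-3202, 582). Remaining: Δeast = -681.06, Δnorth = 256.25.
Bearing = atan2(-681.06, 256.25) mod 360° = 290.62°; distance = √((-681.06)² + (256.25)²) = 727.671 m.

291°, 728 m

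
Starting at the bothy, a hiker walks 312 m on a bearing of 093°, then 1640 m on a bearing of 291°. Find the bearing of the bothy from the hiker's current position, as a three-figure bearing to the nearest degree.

115°

Leg 1 (093°, 312 m): east 312 sin 93° = 311.57, north 312 cos 93° = -16.33
Leg 2 (291°, 1640 m): east 1640 sin 291° = -1531.07, north 1640 cos 291° = 587.72
Net displacement: -1219.50 east, 571.39 north. Direction back to start is (1219.50, -571.39): bearing = atan2(1219.50, -571.39) mod 360° = 115.11° ≈ 115°.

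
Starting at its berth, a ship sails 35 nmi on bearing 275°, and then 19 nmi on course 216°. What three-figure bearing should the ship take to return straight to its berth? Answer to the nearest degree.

Leg 1 (275°, 35 nmi): east 35 sin 275° = -34.87, north 35 cos 275° = 3.05
Leg 2 (216°, 19 nmi): east 19 sin 216° = -11.17, north 19 cos 216° = -15.37
Net displacement: -46.03 east, -12.32 north. Direction back to start is (46.03, 12.32): bearing = atan2(46.03, 12.32) mod 360° = 75.02° ≈ 075°.

075°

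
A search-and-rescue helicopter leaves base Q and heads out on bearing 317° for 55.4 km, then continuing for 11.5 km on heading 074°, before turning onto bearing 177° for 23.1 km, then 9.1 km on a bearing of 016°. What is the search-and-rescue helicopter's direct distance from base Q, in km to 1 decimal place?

Leg 1 (317°, 55.4 km): east 55.4 sin 317° = -37.78, north 55.4 cos 317° = 40.52
Leg 2 (074°, 11.5 km): east 11.5 sin 74° = 11.05, north 11.5 cos 74° = 3.17
Leg 3 (177°, 23.1 km): east 23.1 sin 177° = 1.21, north 23.1 cos 177° = -23.07
Leg 4 (016°, 9.1 km): east 9.1 sin 16° = 2.51, north 9.1 cos 16° = 8.75
Net: -23.01 east, 29.37 north. Distance = √((-23.01)² + (29.37)²) = 37.308 km.

37.3 km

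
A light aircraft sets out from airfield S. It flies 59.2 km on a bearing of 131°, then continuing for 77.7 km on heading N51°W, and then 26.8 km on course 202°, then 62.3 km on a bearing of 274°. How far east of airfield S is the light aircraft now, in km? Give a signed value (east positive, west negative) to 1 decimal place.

-87.9 km

Leg 1 (131°, 59.2 km): east 59.2 sin 131° = 44.68, north 59.2 cos 131° = -38.84
Leg 2 (N51°W, 77.7 km): east 77.7 sin 309° = -60.38, north 77.7 cos 309° = 48.90
Leg 3 (202°, 26.8 km): east 26.8 sin 202° = -10.04, north 26.8 cos 202° = -24.85
Leg 4 (274°, 62.3 km): east 62.3 sin 274° = -62.15, north 62.3 cos 274° = 4.35
Net east component: -87.89 km.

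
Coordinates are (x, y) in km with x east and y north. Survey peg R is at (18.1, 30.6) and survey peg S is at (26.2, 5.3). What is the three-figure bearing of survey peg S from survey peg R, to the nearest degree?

162°

Δeast = 26.2 − 18.1 = 8.10; Δnorth = 5.3 − 30.6 = -25.30.
Bearing = atan2(Δeast, Δnorth) mod 360° = 162.25° ≈ 162°.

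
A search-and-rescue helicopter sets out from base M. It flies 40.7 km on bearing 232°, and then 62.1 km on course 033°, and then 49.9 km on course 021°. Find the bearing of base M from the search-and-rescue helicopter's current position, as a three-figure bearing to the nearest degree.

Leg 1 (232°, 40.7 km): east 40.7 sin 232° = -32.07, north 40.7 cos 232° = -25.06
Leg 2 (033°, 62.1 km): east 62.1 sin 33° = 33.82, north 62.1 cos 33° = 52.08
Leg 3 (021°, 49.9 km): east 49.9 sin 21° = 17.88, north 49.9 cos 21° = 46.59
Net displacement: 19.63 east, 73.61 north. Direction back to start is (-19.63, -73.61): bearing = atan2(-19.63, -73.61) mod 360° = 194.93° ≈ 195°.

195°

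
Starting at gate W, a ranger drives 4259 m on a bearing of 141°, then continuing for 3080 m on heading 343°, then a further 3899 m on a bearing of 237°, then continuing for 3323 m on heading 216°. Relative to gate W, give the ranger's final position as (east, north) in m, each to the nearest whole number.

Leg 1 (141°, 4259 m): east 4259 sin 141° = 2680.28, north 4259 cos 141° = -3309.86
Leg 2 (343°, 3080 m): east 3080 sin 343° = -900.50, north 3080 cos 343° = 2945.42
Leg 3 (237°, 3899 m): east 3899 sin 237° = -3269.98, north 3899 cos 237° = -2123.55
Leg 4 (216°, 3323 m): east 3323 sin 216° = -1953.21, north 3323 cos 216° = -2688.36
Summing: -3443.42 m east, -5176.36 m north → (-3443, -5176).

(-3443, -5176)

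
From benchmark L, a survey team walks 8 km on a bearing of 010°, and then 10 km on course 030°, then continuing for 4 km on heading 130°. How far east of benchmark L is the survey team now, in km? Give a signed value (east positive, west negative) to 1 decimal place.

9.5 km

Leg 1 (010°, 8 km): east 8 sin 10° = 1.39, north 8 cos 10° = 7.88
Leg 2 (030°, 10 km): east 10 sin 30° = 5.00, north 10 cos 30° = 8.66
Leg 3 (130°, 4 km): east 4 sin 130° = 3.06, north 4 cos 130° = -2.57
Net east component: 9.45 km.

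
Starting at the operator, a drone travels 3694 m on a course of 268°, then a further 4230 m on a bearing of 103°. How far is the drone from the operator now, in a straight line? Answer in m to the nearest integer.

1163 m

Leg 1 (268°, 3694 m): east 3694 sin 268° = -3691.75, north 3694 cos 268° = -128.92
Leg 2 (103°, 4230 m): east 4230 sin 103° = 4121.59, north 4230 cos 103° = -951.54
Net: 429.84 east, -1080.46 north. Distance = √((429.84)² + (-1080.46)²) = 1162.823 m.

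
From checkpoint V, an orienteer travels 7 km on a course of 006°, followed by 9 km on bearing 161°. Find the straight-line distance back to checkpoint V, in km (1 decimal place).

4.0 km

Leg 1 (006°, 7 km): east 7 sin 6° = 0.73, north 7 cos 6° = 6.96
Leg 2 (161°, 9 km): east 9 sin 161° = 2.93, north 9 cos 161° = -8.51
Net: 3.66 east, -1.55 north. Distance = √((3.66)² + (-1.55)²) = 3.976 km.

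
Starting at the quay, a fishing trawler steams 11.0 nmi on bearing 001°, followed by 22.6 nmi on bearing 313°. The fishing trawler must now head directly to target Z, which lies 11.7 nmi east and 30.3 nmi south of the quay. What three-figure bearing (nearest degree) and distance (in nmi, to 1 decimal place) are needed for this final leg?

154°, 63.3 nmi

Leg 1 (001°, 11.0 nmi): east 11.0 sin 1° = 0.19, north 11.0 cos 1° = 11.00
Leg 2 (313°, 22.6 nmi): east 22.6 sin 313° = -16.53, north 22.6 cos 313° = 15.41
Current position: (-16.34, 26.41). Target: (11.7, -30.3). Remaining: Δeast = 28.04, Δnorth = -56.71.
Bearing = atan2(28.04, -56.71) mod 360° = 153.69°; distance = √((28.04)² + (-56.71)²) = 63.263 nmi.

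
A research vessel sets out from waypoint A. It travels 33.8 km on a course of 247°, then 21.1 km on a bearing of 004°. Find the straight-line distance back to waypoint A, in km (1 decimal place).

Leg 1 (247°, 33.8 km): east 33.8 sin 247° = -31.11, north 33.8 cos 247° = -13.21
Leg 2 (004°, 21.1 km): east 21.1 sin 4° = 1.47, north 21.1 cos 4° = 21.05
Net: -29.64 east, 7.84 north. Distance = √((-29.64)² + (7.84)²) = 30.661 km.

30.7 km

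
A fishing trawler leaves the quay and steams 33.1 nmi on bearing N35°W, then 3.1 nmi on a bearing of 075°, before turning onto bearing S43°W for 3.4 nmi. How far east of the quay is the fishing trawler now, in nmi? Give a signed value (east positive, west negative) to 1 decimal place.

Leg 1 (N35°W, 33.1 nmi): east 33.1 sin 325° = -18.99, north 33.1 cos 325° = 27.11
Leg 2 (075°, 3.1 nmi): east 3.1 sin 75° = 2.99, north 3.1 cos 75° = 0.80
Leg 3 (S43°W, 3.4 nmi): east 3.4 sin 223° = -2.32, north 3.4 cos 223° = -2.49
Net east component: -18.31 nmi.

-18.3 nmi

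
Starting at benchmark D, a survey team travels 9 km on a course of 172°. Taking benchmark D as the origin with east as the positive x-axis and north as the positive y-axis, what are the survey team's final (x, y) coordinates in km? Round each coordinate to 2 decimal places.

(1.25, -8.91)

Leg 1 (172°, 9 km): east 9 sin 172° = 1.25, north 9 cos 172° = -8.91
Summing: 1.25 km east, -8.91 km north → (1.25, -8.91).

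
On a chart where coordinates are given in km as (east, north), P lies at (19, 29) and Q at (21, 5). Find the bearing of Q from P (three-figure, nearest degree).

175°

Δeast = 21 − 19 = 2.00; Δnorth = 5 − 29 = -24.00.
Bearing = atan2(Δeast, Δnorth) mod 360° = 175.24° ≈ 175°.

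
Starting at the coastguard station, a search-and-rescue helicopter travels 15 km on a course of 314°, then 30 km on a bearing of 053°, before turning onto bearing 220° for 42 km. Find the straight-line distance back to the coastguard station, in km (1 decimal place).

14.3 km

Leg 1 (314°, 15 km): east 15 sin 314° = -10.79, north 15 cos 314° = 10.42
Leg 2 (053°, 30 km): east 30 sin 53° = 23.96, north 30 cos 53° = 18.05
Leg 3 (220°, 42 km): east 42 sin 220° = -27.00, north 42 cos 220° = -32.17
Net: -13.83 east, -3.70 north. Distance = √((-13.83)² + (-3.70)²) = 14.314 km.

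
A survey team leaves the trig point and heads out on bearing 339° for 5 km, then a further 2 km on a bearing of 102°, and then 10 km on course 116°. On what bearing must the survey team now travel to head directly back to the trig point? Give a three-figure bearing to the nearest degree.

271°

Leg 1 (339°, 5 km): east 5 sin 339° = -1.79, north 5 cos 339° = 4.67
Leg 2 (102°, 2 km): east 2 sin 102° = 1.96, north 2 cos 102° = -0.42
Leg 3 (116°, 10 km): east 10 sin 116° = 8.99, north 10 cos 116° = -4.38
Net displacement: 9.15 east, -0.13 north. Direction back to start is (-9.15, 0.13): bearing = atan2(-9.15, 0.13) mod 360° = 270.82° ≈ 271°.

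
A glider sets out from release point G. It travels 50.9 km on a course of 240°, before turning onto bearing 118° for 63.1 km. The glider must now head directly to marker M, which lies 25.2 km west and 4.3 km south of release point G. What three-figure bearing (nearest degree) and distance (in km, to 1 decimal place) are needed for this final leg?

324°, 62.7 km

Leg 1 (240°, 50.9 km): east 50.9 sin 240° = -44.08, north 50.9 cos 240° = -25.45
Leg 2 (118°, 63.1 km): east 63.1 sin 118° = 55.71, north 63.1 cos 118° = -29.62
Current position: (11.63, -55.07). Target: (-25.2, -4.3). Remaining: Δeast = -36.83, Δnorth = 50.77.
Bearing = atan2(-36.83, 50.77) mod 360° = 324.04°; distance = √((-36.83)² + (50.77)²) = 62.727 km.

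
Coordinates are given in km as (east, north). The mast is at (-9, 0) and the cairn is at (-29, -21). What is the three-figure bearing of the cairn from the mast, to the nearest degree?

Δeast = -29 − -9 = -20.00; Δnorth = -21 − 0 = -21.00.
Bearing = atan2(Δeast, Δnorth) mod 360° = 223.60° ≈ 224°.

224°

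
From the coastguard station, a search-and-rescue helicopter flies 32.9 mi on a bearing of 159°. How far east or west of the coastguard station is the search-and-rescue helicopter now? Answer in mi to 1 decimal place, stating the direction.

Leg 1 (159°, 32.9 mi): east 32.9 sin 159° = 11.79, north 32.9 cos 159° = -30.71
Net east component: 11.79 mi.

11.8 mi east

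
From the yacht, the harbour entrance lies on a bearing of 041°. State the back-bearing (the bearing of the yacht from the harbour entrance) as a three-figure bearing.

Back-bearing = 041° + 180° = 221°.

221°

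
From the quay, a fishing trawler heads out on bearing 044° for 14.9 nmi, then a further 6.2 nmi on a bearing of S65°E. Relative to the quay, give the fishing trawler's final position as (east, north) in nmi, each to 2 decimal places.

Leg 1 (044°, 14.9 nmi): east 14.9 sin 44° = 10.35, north 14.9 cos 44° = 10.72
Leg 2 (S65°E, 6.2 nmi): east 6.2 sin 115° = 5.62, north 6.2 cos 115° = -2.62
Summing: 15.97 nmi east, 8.10 nmi north → (15.97, 8.10).

(15.97, 8.10)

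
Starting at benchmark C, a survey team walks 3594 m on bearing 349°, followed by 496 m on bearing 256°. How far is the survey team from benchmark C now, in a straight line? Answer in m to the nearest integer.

Leg 1 (349°, 3594 m): east 3594 sin 349° = -685.77, north 3594 cos 349° = 3527.97
Leg 2 (256°, 496 m): east 496 sin 256° = -481.27, north 496 cos 256° = -119.99
Net: -1167.03 east, 3407.97 north. Distance = √((-1167.03)² + (3407.97)²) = 3602.258 m.

3602 m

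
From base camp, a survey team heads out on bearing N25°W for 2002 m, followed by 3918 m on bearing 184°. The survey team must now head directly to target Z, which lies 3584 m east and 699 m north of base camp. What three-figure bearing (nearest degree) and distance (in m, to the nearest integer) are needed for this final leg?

Leg 1 (N25°W, 2002 m): east 2002 sin 335° = -846.08, north 2002 cos 335° = 1814.43
Leg 2 (184°, 3918 m): east 3918 sin 184° = -273.31, north 3918 cos 184° = -3908.46
Current position: (-1119.39, -2094.03). Target: (3584, 699). Remaining: Δeast = 4703.39, Δnorth = 2793.03.
Bearing = atan2(4703.39, 2793.03) mod 360° = 59.30°; distance = √((4703.39)² + (2793.03)²) = 5470.179 m.

059°, 5470 m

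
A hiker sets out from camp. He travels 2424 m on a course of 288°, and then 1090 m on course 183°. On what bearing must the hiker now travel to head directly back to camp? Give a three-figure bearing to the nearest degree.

Leg 1 (288°, 2424 m): east 2424 sin 288° = -2305.36, north 2424 cos 288° = 749.06
Leg 2 (183°, 1090 m): east 1090 sin 183° = -57.05, north 1090 cos 183° = -1088.51
Net displacement: -2362.41 east, -339.45 north. Direction back to start is (2362.41, 339.45): bearing = atan2(2362.41, 339.45) mod 360° = 81.82° ≈ 082°.

082°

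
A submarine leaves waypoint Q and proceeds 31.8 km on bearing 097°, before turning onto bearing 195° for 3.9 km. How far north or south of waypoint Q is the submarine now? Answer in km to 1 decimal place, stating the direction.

7.6 km south

Leg 1 (097°, 31.8 km): east 31.8 sin 97° = 31.56, north 31.8 cos 97° = -3.88
Leg 2 (195°, 3.9 km): east 3.9 sin 195° = -1.01, north 3.9 cos 195° = -3.77
Net north component: -7.64 km.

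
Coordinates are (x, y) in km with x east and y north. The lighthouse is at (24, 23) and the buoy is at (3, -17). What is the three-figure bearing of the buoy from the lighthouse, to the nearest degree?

208°

Δeast = 3 − 24 = -21.00; Δnorth = -17 − 23 = -40.00.
Bearing = atan2(Δeast, Δnorth) mod 360° = 207.70° ≈ 208°.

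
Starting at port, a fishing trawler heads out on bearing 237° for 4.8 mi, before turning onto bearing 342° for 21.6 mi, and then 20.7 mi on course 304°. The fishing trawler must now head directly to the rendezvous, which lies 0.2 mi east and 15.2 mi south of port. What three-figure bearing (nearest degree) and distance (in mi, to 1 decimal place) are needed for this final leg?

Leg 1 (237°, 4.8 mi): east 4.8 sin 237° = -4.03, north 4.8 cos 237° = -2.61
Leg 2 (342°, 21.6 mi): east 21.6 sin 342° = -6.67, north 21.6 cos 342° = 20.54
Leg 3 (304°, 20.7 mi): east 20.7 sin 304° = -17.16, north 20.7 cos 304° = 11.58
Current position: (-27.86, 29.50). Target: (0.2, -15.2). Remaining: Δeast = 28.06, Δnorth = -44.70.
Bearing = atan2(28.06, -44.70) mod 360° = 147.88°; distance = √((28.06)² + (-44.70)²) = 52.781 mi.

148°, 52.8 mi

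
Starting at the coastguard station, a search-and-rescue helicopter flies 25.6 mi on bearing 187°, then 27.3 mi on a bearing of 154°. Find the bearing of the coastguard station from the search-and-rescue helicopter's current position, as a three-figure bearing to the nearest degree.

350°

Leg 1 (187°, 25.6 mi): east 25.6 sin 187° = -3.12, north 25.6 cos 187° = -25.41
Leg 2 (154°, 27.3 mi): east 27.3 sin 154° = 11.97, north 27.3 cos 154° = -24.54
Net displacement: 8.85 east, -49.95 north. Direction back to start is (-8.85, 49.95): bearing = atan2(-8.85, 49.95) mod 360° = 349.95° ≈ 350°.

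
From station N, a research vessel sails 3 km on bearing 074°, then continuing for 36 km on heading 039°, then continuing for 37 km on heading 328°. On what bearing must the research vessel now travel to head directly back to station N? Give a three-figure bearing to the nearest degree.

186°

Leg 1 (074°, 3 km): east 3 sin 74° = 2.88, north 3 cos 74° = 0.83
Leg 2 (039°, 36 km): east 36 sin 39° = 22.66, north 36 cos 39° = 27.98
Leg 3 (328°, 37 km): east 37 sin 328° = -19.61, north 37 cos 328° = 31.38
Net displacement: 5.93 east, 60.18 north. Direction back to start is (-5.93, -60.18): bearing = atan2(-5.93, -60.18) mod 360° = 185.63° ≈ 186°.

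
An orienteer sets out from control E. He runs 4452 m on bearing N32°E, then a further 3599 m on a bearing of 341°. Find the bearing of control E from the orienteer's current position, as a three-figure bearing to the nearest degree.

Leg 1 (N32°E, 4452 m): east 4452 sin 32° = 2359.20, north 4452 cos 32° = 3775.51
Leg 2 (341°, 3599 m): east 3599 sin 341° = -1171.72, north 3599 cos 341° = 3402.92
Net displacement: 1187.48 east, 7178.43 north. Direction back to start is (-1187.48, -7178.43): bearing = atan2(-1187.48, -7178.43) mod 360° = 189.39° ≈ 189°.

189°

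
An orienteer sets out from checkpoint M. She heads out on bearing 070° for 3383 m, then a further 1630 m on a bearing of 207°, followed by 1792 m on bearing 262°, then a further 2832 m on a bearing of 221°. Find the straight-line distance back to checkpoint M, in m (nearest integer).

2936 m

Leg 1 (070°, 3383 m): east 3383 sin 70° = 3178.98, north 3383 cos 70° = 1157.05
Leg 2 (207°, 1630 m): east 1630 sin 207° = -740.00, north 1630 cos 207° = -1452.34
Leg 3 (262°, 1792 m): east 1792 sin 262° = -1774.56, north 1792 cos 262° = -249.40
Leg 4 (221°, 2832 m): east 2832 sin 221° = -1857.96, north 2832 cos 221° = -2137.34
Net: -1193.54 east, -2682.02 north. Distance = √((-1193.54)² + (-2682.02)²) = 2935.607 m.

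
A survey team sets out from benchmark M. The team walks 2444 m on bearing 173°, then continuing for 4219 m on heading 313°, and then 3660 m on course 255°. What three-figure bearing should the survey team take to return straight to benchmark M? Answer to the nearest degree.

086°

Leg 1 (173°, 2444 m): east 2444 sin 173° = 297.85, north 2444 cos 173° = -2425.78
Leg 2 (313°, 4219 m): east 4219 sin 313° = -3085.58, north 4219 cos 313° = 2877.35
Leg 3 (255°, 3660 m): east 3660 sin 255° = -3535.29, north 3660 cos 255° = -947.28
Net displacement: -6323.02 east, -495.71 north. Direction back to start is (6323.02, 495.71): bearing = atan2(6323.02, 495.71) mod 360° = 85.52° ≈ 086°.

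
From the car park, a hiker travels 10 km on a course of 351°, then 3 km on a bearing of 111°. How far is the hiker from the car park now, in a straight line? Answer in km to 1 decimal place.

Leg 1 (351°, 10 km): east 10 sin 351° = -1.56, north 10 cos 351° = 9.88
Leg 2 (111°, 3 km): east 3 sin 111° = 2.80, north 3 cos 111° = -1.08
Net: 1.24 east, 8.80 north. Distance = √((1.24)² + (8.80)²) = 8.888 km.

8.9 km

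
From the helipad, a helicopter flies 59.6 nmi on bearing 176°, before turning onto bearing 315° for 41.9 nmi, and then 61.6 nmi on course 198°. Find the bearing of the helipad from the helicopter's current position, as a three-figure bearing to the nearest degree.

Leg 1 (176°, 59.6 nmi): east 59.6 sin 176° = 4.16, north 59.6 cos 176° = -59.45
Leg 2 (315°, 41.9 nmi): east 41.9 sin 315° = -29.63, north 41.9 cos 315° = 29.63
Leg 3 (198°, 61.6 nmi): east 61.6 sin 198° = -19.04, north 61.6 cos 198° = -58.59
Net displacement: -44.51 east, -88.41 north. Direction back to start is (44.51, 88.41): bearing = atan2(44.51, 88.41) mod 360° = 26.72° ≈ 027°.

027°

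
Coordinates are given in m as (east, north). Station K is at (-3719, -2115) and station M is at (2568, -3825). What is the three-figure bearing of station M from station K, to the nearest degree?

Δeast = 2568 − -3719 = 6287.00; Δnorth = -3825 − -2115 = -1710.00.
Bearing = atan2(Δeast, Δnorth) mod 360° = 105.22° ≈ 105°.

105°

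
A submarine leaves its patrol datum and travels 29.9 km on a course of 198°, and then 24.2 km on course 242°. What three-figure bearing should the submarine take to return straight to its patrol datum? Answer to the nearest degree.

038°

Leg 1 (198°, 29.9 km): east 29.9 sin 198° = -9.24, north 29.9 cos 198° = -28.44
Leg 2 (242°, 24.2 km): east 24.2 sin 242° = -21.37, north 24.2 cos 242° = -11.36
Net displacement: -30.61 east, -39.80 north. Direction back to start is (30.61, 39.80): bearing = atan2(30.61, 39.80) mod 360° = 37.56° ≈ 038°.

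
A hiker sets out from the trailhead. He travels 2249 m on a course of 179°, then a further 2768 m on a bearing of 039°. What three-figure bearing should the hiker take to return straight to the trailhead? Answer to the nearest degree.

273°

Leg 1 (179°, 2249 m): east 2249 sin 179° = 39.25, north 2249 cos 179° = -2248.66
Leg 2 (039°, 2768 m): east 2768 sin 39° = 1741.96, north 2768 cos 39° = 2151.14
Net displacement: 1781.21 east, -97.52 north. Direction back to start is (-1781.21, 97.52): bearing = atan2(-1781.21, 97.52) mod 360° = 273.13° ≈ 273°.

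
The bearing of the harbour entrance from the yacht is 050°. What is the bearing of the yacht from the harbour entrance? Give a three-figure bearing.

Back-bearing = 050° + 180° = 230°.

230°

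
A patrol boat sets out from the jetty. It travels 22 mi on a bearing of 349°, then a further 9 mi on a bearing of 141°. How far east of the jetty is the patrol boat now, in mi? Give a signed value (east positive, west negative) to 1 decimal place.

1.5 mi

Leg 1 (349°, 22 mi): east 22 sin 349° = -4.20, north 22 cos 349° = 21.60
Leg 2 (141°, 9 mi): east 9 sin 141° = 5.66, north 9 cos 141° = -6.99
Net east component: 1.47 mi.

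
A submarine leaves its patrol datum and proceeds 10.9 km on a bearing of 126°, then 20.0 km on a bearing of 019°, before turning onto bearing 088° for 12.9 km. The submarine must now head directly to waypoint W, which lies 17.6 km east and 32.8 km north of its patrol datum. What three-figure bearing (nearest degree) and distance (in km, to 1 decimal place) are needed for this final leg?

332°, 22.5 km

Leg 1 (126°, 10.9 km): east 10.9 sin 126° = 8.82, north 10.9 cos 126° = -6.41
Leg 2 (019°, 20.0 km): east 20.0 sin 19° = 6.51, north 20.0 cos 19° = 18.91
Leg 3 (088°, 12.9 km): east 12.9 sin 88° = 12.89, north 12.9 cos 88° = 0.45
Current position: (28.22, 12.95). Target: (17.6, 32.8). Remaining: Δeast = -10.62, Δnorth = 19.85.
Bearing = atan2(-10.62, 19.85) mod 360° = 331.84°; distance = √((-10.62)² + (19.85)²) = 22.510 km.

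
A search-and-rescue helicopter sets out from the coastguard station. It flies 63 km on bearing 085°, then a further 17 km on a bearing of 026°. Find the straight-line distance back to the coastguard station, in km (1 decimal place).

Leg 1 (085°, 63 km): east 63 sin 85° = 62.76, north 63 cos 85° = 5.49
Leg 2 (026°, 17 km): east 17 sin 26° = 7.45, north 17 cos 26° = 15.28
Net: 70.21 east, 20.77 north. Distance = √((70.21)² + (20.77)²) = 73.220 km.

73.2 km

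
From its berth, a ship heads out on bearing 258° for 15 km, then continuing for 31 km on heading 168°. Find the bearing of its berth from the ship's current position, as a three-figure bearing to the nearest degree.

014°

Leg 1 (258°, 15 km): east 15 sin 258° = -14.67, north 15 cos 258° = -3.12
Leg 2 (168°, 31 km): east 31 sin 168° = 6.45, north 31 cos 168° = -30.32
Net displacement: -8.23 east, -33.44 north. Direction back to start is (8.23, 33.44): bearing = atan2(8.23, 33.44) mod 360° = 13.82° ≈ 014°.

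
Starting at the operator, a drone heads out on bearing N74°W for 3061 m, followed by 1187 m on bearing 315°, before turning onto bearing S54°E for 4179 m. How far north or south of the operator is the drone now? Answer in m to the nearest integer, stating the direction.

773 m south

Leg 1 (N74°W, 3061 m): east 3061 sin 286° = -2942.42, north 3061 cos 286° = 843.73
Leg 2 (315°, 1187 m): east 1187 sin 315° = -839.34, north 1187 cos 315° = 839.34
Leg 3 (S54°E, 4179 m): east 4179 sin 126° = 3380.88, north 4179 cos 126° = -2456.35
Net north component: -773.29 m.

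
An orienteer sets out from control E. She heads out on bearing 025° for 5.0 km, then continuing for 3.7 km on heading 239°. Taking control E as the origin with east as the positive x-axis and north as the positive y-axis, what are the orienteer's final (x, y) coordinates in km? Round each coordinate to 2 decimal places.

(-1.06, 2.63)

Leg 1 (025°, 5.0 km): east 5.0 sin 25° = 2.11, north 5.0 cos 25° = 4.53
Leg 2 (239°, 3.7 km): east 3.7 sin 239° = -3.17, north 3.7 cos 239° = -1.91
Summing: -1.06 km east, 2.63 km north → (-1.06, 2.63).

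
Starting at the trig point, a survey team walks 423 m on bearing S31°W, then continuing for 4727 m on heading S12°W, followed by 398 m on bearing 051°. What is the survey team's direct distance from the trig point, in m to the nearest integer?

4819 m

Leg 1 (S31°W, 423 m): east 423 sin 211° = -217.86, north 423 cos 211° = -362.58
Leg 2 (S12°W, 4727 m): east 4727 sin 192° = -982.80, north 4727 cos 192° = -4623.70
Leg 3 (051°, 398 m): east 398 sin 51° = 309.30, north 398 cos 51° = 250.47
Net: -891.36 east, -4735.82 north. Distance = √((-891.36)² + (-4735.82)²) = 4818.970 m.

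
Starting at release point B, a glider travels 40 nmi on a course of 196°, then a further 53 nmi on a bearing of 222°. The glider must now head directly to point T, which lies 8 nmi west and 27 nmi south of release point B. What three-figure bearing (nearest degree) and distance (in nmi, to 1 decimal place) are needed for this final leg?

Leg 1 (196°, 40 nmi): east 40 sin 196° = -11.03, north 40 cos 196° = -38.45
Leg 2 (222°, 53 nmi): east 53 sin 222° = -35.46, north 53 cos 222° = -39.39
Current position: (-46.49, -77.84). Target: (-8, -27). Remaining: Δeast = 38.49, Δnorth = 50.84.
Bearing = atan2(38.49, 50.84) mod 360° = 37.13°; distance = √((38.49)² + (50.84)²) = 63.764 nmi.

037°, 63.8 nmi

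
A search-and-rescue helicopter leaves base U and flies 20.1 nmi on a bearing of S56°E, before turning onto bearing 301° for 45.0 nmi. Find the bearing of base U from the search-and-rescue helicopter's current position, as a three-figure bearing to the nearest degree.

119°

Leg 1 (S56°E, 20.1 nmi): east 20.1 sin 124° = 16.66, north 20.1 cos 124° = -11.24
Leg 2 (301°, 45.0 nmi): east 45.0 sin 301° = -38.57, north 45.0 cos 301° = 23.18
Net displacement: -21.91 east, 11.94 north. Direction back to start is (21.91, -11.94): bearing = atan2(21.91, -11.94) mod 360° = 118.58° ≈ 119°.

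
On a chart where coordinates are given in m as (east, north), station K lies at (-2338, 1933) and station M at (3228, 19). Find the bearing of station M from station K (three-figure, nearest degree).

109°

Δeast = 3228 − -2338 = 5566.00; Δnorth = 19 − 1933 = -1914.00.
Bearing = atan2(Δeast, Δnorth) mod 360° = 108.98° ≈ 109°.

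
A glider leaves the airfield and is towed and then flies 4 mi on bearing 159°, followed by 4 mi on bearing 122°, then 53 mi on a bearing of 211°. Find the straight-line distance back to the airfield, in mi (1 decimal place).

Leg 1 (159°, 4 mi): east 4 sin 159° = 1.43, north 4 cos 159° = -3.73
Leg 2 (122°, 4 mi): east 4 sin 122° = 3.39, north 4 cos 122° = -2.12
Leg 3 (211°, 53 mi): east 53 sin 211° = -27.30, north 53 cos 211° = -45.43
Net: -22.47 east, -51.28 north. Distance = √((-22.47)² + (-51.28)²) = 55.991 mi.

56.0 mi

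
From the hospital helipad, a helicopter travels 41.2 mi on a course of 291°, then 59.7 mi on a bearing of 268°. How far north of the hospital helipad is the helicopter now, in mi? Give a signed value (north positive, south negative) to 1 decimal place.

12.7 mi

Leg 1 (291°, 41.2 mi): east 41.2 sin 291° = -38.46, north 41.2 cos 291° = 14.76
Leg 2 (268°, 59.7 mi): east 59.7 sin 268° = -59.66, north 59.7 cos 268° = -2.08
Net north component: 12.68 mi.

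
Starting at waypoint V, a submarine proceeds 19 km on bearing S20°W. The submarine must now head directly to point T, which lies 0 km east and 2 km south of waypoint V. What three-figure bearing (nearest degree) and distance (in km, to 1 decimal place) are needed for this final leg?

022°, 17.1 km

Leg 1 (S20°W, 19 km): east 19 sin 200° = -6.50, north 19 cos 200° = -17.85
Current position: (-6.50, -17.85). Target: (0, -2). Remaining: Δeast = 6.50, Δnorth = 15.85.
Bearing = atan2(6.50, 15.85) mod 360° = 22.29°; distance = √((6.50)² + (15.85)²) = 17.134 km.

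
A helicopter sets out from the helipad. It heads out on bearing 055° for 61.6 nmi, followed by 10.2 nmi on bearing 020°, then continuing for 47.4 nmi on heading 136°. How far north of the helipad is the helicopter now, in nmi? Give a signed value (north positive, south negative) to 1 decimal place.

10.8 nmi

Leg 1 (055°, 61.6 nmi): east 61.6 sin 55° = 50.46, north 61.6 cos 55° = 35.33
Leg 2 (020°, 10.2 nmi): east 10.2 sin 20° = 3.49, north 10.2 cos 20° = 9.58
Leg 3 (136°, 47.4 nmi): east 47.4 sin 136° = 32.93, north 47.4 cos 136° = -34.10
Net north component: 10.82 nmi.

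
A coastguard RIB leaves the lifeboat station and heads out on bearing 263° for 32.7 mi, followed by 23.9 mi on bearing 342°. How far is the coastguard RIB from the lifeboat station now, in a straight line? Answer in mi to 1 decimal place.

44.0 mi

Leg 1 (263°, 32.7 mi): east 32.7 sin 263° = -32.46, north 32.7 cos 263° = -3.99
Leg 2 (342°, 23.9 mi): east 23.9 sin 342° = -7.39, north 23.9 cos 342° = 22.73
Net: -39.84 east, 18.75 north. Distance = √((-39.84)² + (18.75)²) = 44.031 mi.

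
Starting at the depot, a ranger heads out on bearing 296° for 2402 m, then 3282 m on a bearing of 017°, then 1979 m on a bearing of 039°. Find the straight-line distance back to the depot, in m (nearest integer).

Leg 1 (296°, 2402 m): east 2402 sin 296° = -2158.90, north 2402 cos 296° = 1052.97
Leg 2 (017°, 3282 m): east 3282 sin 17° = 959.56, north 3282 cos 17° = 3138.59
Leg 3 (039°, 1979 m): east 1979 sin 39° = 1245.43, north 1979 cos 39° = 1537.97
Net: 46.09 east, 5729.53 north. Distance = √((46.09)² + (5729.53)²) = 5729.717 m.

5730 m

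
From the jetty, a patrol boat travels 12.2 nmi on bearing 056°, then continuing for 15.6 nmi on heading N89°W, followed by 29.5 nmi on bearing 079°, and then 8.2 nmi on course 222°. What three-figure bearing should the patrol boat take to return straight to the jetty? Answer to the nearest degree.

250°

Leg 1 (056°, 12.2 nmi): east 12.2 sin 56° = 10.11, north 12.2 cos 56° = 6.82
Leg 2 (N89°W, 15.6 nmi): east 15.6 sin 271° = -15.60, north 15.6 cos 271° = 0.27
Leg 3 (079°, 29.5 nmi): east 29.5 sin 79° = 28.96, north 29.5 cos 79° = 5.63
Leg 4 (222°, 8.2 nmi): east 8.2 sin 222° = -5.49, north 8.2 cos 222° = -6.09
Net displacement: 17.99 east, 6.63 north. Direction back to start is (-17.99, -6.63): bearing = atan2(-17.99, -6.63) mod 360° = 249.77° ≈ 250°.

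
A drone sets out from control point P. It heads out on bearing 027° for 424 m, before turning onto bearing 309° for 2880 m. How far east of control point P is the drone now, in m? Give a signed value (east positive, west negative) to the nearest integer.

-2046 m

Leg 1 (027°, 424 m): east 424 sin 27° = 192.49, north 424 cos 27° = 377.79
Leg 2 (309°, 2880 m): east 2880 sin 309° = -2238.18, north 2880 cos 309° = 1812.44
Net east component: -2045.69 m.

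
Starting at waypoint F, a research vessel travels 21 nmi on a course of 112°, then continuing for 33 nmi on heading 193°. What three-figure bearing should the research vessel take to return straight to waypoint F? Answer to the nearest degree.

Leg 1 (112°, 21 nmi): east 21 sin 112° = 19.47, north 21 cos 112° = -7.87
Leg 2 (193°, 33 nmi): east 33 sin 193° = -7.42, north 33 cos 193° = -32.15
Net displacement: 12.05 east, -40.02 north. Direction back to start is (-12.05, 40.02): bearing = atan2(-12.05, 40.02) mod 360° = 343.25° ≈ 343°.

343°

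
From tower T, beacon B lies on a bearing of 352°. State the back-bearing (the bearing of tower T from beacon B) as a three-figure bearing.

Back-bearing = 352° − 180° = 172°.

172°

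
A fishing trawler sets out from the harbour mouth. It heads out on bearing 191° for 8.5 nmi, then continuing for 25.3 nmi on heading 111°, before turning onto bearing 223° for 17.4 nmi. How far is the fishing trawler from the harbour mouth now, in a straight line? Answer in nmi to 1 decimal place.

31.8 nmi

Leg 1 (191°, 8.5 nmi): east 8.5 sin 191° = -1.62, north 8.5 cos 191° = -8.34
Leg 2 (111°, 25.3 nmi): east 25.3 sin 111° = 23.62, north 25.3 cos 111° = -9.07
Leg 3 (223°, 17.4 nmi): east 17.4 sin 223° = -11.87, north 17.4 cos 223° = -12.73
Net: 10.13 east, -30.14 north. Distance = √((10.13)² + (-30.14)²) = 31.793 nmi.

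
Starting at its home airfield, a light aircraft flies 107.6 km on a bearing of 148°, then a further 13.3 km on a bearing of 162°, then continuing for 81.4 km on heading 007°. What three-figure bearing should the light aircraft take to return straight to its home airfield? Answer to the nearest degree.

288°

Leg 1 (148°, 107.6 km): east 107.6 sin 148° = 57.02, north 107.6 cos 148° = -91.25
Leg 2 (162°, 13.3 km): east 13.3 sin 162° = 4.11, north 13.3 cos 162° = -12.65
Leg 3 (007°, 81.4 km): east 81.4 sin 7° = 9.92, north 81.4 cos 7° = 80.79
Net displacement: 71.05 east, -23.11 north. Direction back to start is (-71.05, 23.11): bearing = atan2(-71.05, 23.11) mod 360° = 288.01° ≈ 288°.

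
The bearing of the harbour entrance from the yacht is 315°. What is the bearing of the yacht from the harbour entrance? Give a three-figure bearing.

135°

Back-bearing = 315° − 180° = 135°.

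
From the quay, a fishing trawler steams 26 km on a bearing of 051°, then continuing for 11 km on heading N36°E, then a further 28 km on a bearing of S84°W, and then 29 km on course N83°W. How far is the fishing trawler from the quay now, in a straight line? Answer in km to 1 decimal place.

39.6 km

Leg 1 (051°, 26 km): east 26 sin 51° = 20.21, north 26 cos 51° = 16.36
Leg 2 (N36°E, 11 km): east 11 sin 36° = 6.47, north 11 cos 36° = 8.90
Leg 3 (S84°W, 28 km): east 28 sin 264° = -27.85, north 28 cos 264° = -2.93
Leg 4 (N83°W, 29 km): east 29 sin 277° = -28.78, north 29 cos 277° = 3.53
Net: -29.96 east, 25.87 north. Distance = √((-29.96)² + (25.87)²) = 39.582 km.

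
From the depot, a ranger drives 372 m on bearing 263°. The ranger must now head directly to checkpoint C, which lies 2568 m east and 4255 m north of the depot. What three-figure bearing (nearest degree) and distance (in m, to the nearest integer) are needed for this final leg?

034°, 5208 m

Leg 1 (263°, 372 m): east 372 sin 263° = -369.23, north 372 cos 263° = -45.34
Current position: (-369.23, -45.34). Target: (2568, 4255). Remaining: Δeast = 2937.23, Δnorth = 4300.34.
Bearing = atan2(2937.23, 4300.34) mod 360° = 34.33°; distance = √((2937.23)² + (4300.34)²) = 5207.705 m.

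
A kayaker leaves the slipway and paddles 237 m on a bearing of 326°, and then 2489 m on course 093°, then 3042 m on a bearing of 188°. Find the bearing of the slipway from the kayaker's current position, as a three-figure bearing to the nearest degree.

327°

Leg 1 (326°, 237 m): east 237 sin 326° = -132.53, north 237 cos 326° = 196.48
Leg 2 (093°, 2489 m): east 2489 sin 93° = 2485.59, north 2489 cos 93° = -130.26
Leg 3 (188°, 3042 m): east 3042 sin 188° = -423.36, north 3042 cos 188° = -3012.40
Net displacement: 1929.70 east, -2946.18 north. Direction back to start is (-1929.70, 2946.18): bearing = atan2(-1929.70, 2946.18) mod 360° = 326.78° ≈ 327°.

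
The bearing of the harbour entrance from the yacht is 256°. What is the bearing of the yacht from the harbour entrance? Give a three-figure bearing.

076°

Back-bearing = 256° − 180° = 076°.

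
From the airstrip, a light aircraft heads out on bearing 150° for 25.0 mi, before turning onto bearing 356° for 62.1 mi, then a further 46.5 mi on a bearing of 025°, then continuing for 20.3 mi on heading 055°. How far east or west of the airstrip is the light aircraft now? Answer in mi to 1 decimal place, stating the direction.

44.4 mi east

Leg 1 (150°, 25.0 mi): east 25.0 sin 150° = 12.50, north 25.0 cos 150° = -21.65
Leg 2 (356°, 62.1 mi): east 62.1 sin 356° = -4.33, north 62.1 cos 356° = 61.95
Leg 3 (025°, 46.5 mi): east 46.5 sin 25° = 19.65, north 46.5 cos 25° = 42.14
Leg 4 (055°, 20.3 mi): east 20.3 sin 55° = 16.63, north 20.3 cos 55° = 11.64
Net east component: 44.45 mi.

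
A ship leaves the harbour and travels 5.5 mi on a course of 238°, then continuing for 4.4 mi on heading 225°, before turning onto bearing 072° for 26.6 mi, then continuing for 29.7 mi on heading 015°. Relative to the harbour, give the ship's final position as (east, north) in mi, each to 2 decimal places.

(25.21, 30.88)

Leg 1 (238°, 5.5 mi): east 5.5 sin 238° = -4.66, north 5.5 cos 238° = -2.91
Leg 2 (225°, 4.4 mi): east 4.4 sin 225° = -3.11, north 4.4 cos 225° = -3.11
Leg 3 (072°, 26.6 mi): east 26.6 sin 72° = 25.30, north 26.6 cos 72° = 8.22
Leg 4 (015°, 29.7 mi): east 29.7 sin 15° = 7.69, north 29.7 cos 15° = 28.69
Summing: 25.21 mi east, 30.88 mi north → (25.21, 30.88).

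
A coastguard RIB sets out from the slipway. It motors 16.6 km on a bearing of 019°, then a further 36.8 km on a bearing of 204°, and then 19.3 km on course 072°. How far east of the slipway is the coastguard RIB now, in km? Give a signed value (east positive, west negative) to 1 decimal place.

Leg 1 (019°, 16.6 km): east 16.6 sin 19° = 5.40, north 16.6 cos 19° = 15.70
Leg 2 (204°, 36.8 km): east 36.8 sin 204° = -14.97, north 36.8 cos 204° = -33.62
Leg 3 (072°, 19.3 km): east 19.3 sin 72° = 18.36, north 19.3 cos 72° = 5.96
Net east component: 8.79 km.

8.8 km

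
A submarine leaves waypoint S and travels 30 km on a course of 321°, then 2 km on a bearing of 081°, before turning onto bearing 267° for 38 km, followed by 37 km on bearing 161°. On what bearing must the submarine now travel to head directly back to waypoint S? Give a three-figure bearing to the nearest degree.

073°

Leg 1 (321°, 30 km): east 30 sin 321° = -18.88, north 30 cos 321° = 23.31
Leg 2 (081°, 2 km): east 2 sin 81° = 1.98, north 2 cos 81° = 0.31
Leg 3 (267°, 38 km): east 38 sin 267° = -37.95, north 38 cos 267° = -1.99
Leg 4 (161°, 37 km): east 37 sin 161° = 12.05, north 37 cos 161° = -34.98
Net displacement: -42.81 east, -13.35 north. Direction back to start is (42.81, 13.35): bearing = atan2(42.81, 13.35) mod 360° = 72.68° ≈ 073°.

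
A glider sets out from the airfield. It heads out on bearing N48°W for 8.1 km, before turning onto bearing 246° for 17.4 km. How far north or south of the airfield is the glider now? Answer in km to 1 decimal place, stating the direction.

1.7 km south

Leg 1 (N48°W, 8.1 km): east 8.1 sin 312° = -6.02, north 8.1 cos 312° = 5.42
Leg 2 (246°, 17.4 km): east 17.4 sin 246° = -15.90, north 17.4 cos 246° = -7.08
Net north component: -1.66 km.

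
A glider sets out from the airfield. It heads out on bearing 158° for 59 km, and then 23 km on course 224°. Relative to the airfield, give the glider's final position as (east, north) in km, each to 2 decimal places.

(6.12, -71.25)

Leg 1 (158°, 59 km): east 59 sin 158° = 22.10, north 59 cos 158° = -54.70
Leg 2 (224°, 23 km): east 23 sin 224° = -15.98, north 23 cos 224° = -16.54
Summing: 6.12 km east, -71.25 km north → (6.12, -71.25).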